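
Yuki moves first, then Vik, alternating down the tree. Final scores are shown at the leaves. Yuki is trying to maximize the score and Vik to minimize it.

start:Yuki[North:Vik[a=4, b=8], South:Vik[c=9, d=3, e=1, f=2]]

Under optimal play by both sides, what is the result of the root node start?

4

North (Vik): min(4, 8) = 4
South (Vik): min(9, 3, 1, 2) = 1
start (Yuki): max(4, 1) = 4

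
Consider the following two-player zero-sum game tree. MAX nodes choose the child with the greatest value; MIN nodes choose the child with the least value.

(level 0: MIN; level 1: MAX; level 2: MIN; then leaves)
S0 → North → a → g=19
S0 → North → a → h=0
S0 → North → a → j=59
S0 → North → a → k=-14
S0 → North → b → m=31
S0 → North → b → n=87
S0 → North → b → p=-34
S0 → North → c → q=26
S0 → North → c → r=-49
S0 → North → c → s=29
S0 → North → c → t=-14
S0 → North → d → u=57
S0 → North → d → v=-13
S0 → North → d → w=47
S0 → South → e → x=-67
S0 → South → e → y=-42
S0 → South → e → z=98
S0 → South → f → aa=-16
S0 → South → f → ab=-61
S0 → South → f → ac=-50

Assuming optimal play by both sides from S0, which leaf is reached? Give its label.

ab

a (MIN): min(19, 0, 59, -14) = -14
b (MIN): min(31, 87, -34) = -34
c (MIN): min(26, -49, 29, -14) = -49
d (MIN): min(57, -13, 47) = -13
North (MAX): max(-14, -34, -49, -13) = -13
e (MIN): min(-67, -42, 98) = -67
f (MIN): min(-16, -61, -50) = -61
South (MAX): max(-67, -61) = -61
S0 (MIN): min(-13, -61) = -61
At S0, MIN picks South (lowest: -61).
At South, MAX picks f (highest: -61).
At f, MIN picks ab (lowest: -61).
Terminal value -61.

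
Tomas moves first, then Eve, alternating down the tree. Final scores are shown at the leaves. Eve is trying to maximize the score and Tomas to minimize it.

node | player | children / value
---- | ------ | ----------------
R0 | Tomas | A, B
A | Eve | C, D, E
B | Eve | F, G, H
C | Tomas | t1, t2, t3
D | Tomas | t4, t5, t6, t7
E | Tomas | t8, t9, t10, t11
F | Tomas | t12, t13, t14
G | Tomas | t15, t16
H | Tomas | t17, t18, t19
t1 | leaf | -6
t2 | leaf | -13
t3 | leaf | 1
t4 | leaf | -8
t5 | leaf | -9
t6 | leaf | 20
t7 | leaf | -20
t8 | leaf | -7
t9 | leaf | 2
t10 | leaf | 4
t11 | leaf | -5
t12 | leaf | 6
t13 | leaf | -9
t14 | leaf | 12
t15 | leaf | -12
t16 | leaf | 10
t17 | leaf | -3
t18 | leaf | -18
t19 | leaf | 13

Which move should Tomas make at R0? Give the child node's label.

B

C (Tomas): min(-6, -13, 1) = -13
D (Tomas): min(-8, -9, 20, -20) = -20
E (Tomas): min(-7, 2, 4, -5) = -7
A (Eve): max(-13, -20, -7) = -7
F (Tomas): min(6, -9, 12) = -9
G (Tomas): min(-12, 10) = -12
H (Tomas): min(-3, -18, 13) = -18
B (Eve): max(-9, -12, -18) = -9
R0 (Tomas): min(-7, -9) = -9
Tomas at R0 wants the lowest of {A=-7, B=-9}, so chooses B.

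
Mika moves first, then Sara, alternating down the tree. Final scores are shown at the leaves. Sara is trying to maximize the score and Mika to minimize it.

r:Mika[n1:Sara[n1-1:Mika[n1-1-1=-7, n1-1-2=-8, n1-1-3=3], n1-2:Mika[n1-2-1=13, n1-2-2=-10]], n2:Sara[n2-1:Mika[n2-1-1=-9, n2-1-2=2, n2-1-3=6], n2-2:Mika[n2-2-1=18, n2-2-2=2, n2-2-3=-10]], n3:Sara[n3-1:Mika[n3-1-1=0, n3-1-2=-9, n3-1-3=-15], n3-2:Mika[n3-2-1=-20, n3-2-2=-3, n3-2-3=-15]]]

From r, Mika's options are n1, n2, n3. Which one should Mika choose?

n3

n1-1 (Mika): min(-7, -8, 3) = -8
n1-2 (Mika): min(13, -10) = -10
n1 (Sara): max(-8, -10) = -8
n2-1 (Mika): min(-9, 2, 6) = -9
n2-2 (Mika): min(18, 2, -10) = -10
n2 (Sara): max(-9, -10) = -9
n3-1 (Mika): min(0, -9, -15) = -15
n3-2 (Mika): min(-20, -3, -15) = -20
n3 (Sara): max(-15, -20) = -15
r (Mika): min(-8, -9, -15) = -15
Mika at r wants the lowest of {n1=-8, n2=-9, n3=-15}, so chooses n3.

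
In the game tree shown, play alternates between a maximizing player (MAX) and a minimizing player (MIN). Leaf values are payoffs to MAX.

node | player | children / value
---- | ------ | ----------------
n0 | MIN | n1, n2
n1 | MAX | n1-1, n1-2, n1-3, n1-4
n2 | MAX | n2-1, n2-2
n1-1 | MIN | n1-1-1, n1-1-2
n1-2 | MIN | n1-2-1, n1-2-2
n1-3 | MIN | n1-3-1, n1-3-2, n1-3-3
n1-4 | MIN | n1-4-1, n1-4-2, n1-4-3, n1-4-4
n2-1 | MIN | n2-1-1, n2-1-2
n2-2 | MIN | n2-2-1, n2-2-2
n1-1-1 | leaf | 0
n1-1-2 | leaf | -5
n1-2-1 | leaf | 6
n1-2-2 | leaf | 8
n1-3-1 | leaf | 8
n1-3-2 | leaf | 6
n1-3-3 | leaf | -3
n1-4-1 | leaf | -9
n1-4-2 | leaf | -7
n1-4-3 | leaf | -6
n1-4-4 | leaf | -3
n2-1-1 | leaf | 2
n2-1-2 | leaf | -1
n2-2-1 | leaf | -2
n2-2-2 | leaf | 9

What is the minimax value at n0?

n1-1 (MIN): min(0, -5) = -5
n1-2 (MIN): min(6, 8) = 6
n1-3 (MIN): min(8, 6, -3) = -3
n1-4 (MIN): min(-9, -7, -6, -3) = -9
n1 (MAX): max(-5, 6, -3, -9) = 6
n2-1 (MIN): min(2, -1) = -1
n2-2 (MIN): min(-2, 9) = -2
n2 (MAX): max(-1, -2) = -1
n0 (MIN): min(6, -1) = -1

-1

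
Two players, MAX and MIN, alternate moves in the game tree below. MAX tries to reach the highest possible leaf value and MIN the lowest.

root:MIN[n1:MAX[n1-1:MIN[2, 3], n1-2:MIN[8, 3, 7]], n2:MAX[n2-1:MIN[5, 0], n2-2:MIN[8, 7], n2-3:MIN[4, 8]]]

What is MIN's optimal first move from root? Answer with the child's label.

n1-1 (MIN): min(2, 3) = 2
n1-2 (MIN): min(8, 3, 7) = 3
n1 (MAX): max(2, 3) = 3
n2-1 (MIN): min(5, 0) = 0
n2-2 (MIN): min(8, 7) = 7
n2-3 (MIN): min(4, 8) = 4
n2 (MAX): max(0, 7, 4) = 7
root (MIN): min(3, 7) = 3
MIN at root wants the lowest of {n1=3, n2=7}, so chooses n1.

n1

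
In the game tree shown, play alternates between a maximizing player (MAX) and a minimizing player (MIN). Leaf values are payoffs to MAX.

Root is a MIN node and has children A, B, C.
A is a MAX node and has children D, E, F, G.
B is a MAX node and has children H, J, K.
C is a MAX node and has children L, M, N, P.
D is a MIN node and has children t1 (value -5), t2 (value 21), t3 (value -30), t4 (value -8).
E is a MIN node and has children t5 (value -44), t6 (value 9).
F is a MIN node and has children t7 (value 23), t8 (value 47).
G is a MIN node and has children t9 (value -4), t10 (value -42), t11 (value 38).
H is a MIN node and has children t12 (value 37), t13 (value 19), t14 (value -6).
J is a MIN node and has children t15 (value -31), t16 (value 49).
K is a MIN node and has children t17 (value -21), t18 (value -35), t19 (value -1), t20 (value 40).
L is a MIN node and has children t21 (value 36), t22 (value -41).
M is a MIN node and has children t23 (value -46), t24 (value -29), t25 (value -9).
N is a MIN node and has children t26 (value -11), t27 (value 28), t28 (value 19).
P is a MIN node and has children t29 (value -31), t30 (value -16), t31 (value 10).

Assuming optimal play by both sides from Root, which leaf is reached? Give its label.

t26

D (MIN): min(-5, 21, -30, -8) = -30
E (MIN): min(-44, 9) = -44
F (MIN): min(23, 47) = 23
G (MIN): min(-4, -42, 38) = -42
A (MAX): max(-30, -44, 23, -42) = 23
H (MIN): min(37, 19, -6) = -6
J (MIN): min(-31, 49) = -31
K (MIN): min(-21, -35, -1, 40) = -35
B (MAX): max(-6, -31, -35) = -6
L (MIN): min(36, -41) = -41
M (MIN): min(-46, -29, -9) = -46
N (MIN): min(-11, 28, 19) = -11
P (MIN): min(-31, -16, 10) = -31
C (MAX): max(-41, -46, -11, -31) = -11
Root (MIN): min(23, -6, -11) = -11
At Root, MIN picks C (lowest: -11).
At C, MAX picks N (highest: -11).
At N, MIN picks t26 (lowest: -11).
Terminal value -11.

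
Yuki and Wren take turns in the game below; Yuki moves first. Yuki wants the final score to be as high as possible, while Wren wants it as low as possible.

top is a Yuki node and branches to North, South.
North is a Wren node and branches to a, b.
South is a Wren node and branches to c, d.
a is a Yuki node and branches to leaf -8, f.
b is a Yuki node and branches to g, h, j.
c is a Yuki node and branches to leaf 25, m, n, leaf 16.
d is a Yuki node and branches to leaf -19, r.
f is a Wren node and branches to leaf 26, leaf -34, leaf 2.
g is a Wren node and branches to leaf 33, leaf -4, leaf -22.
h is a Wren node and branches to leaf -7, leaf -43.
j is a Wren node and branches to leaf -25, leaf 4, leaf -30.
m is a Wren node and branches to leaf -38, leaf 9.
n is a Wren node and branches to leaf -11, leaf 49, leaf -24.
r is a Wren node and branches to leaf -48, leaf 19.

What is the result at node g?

-22

g (Wren): min(33, -4, -22) = -22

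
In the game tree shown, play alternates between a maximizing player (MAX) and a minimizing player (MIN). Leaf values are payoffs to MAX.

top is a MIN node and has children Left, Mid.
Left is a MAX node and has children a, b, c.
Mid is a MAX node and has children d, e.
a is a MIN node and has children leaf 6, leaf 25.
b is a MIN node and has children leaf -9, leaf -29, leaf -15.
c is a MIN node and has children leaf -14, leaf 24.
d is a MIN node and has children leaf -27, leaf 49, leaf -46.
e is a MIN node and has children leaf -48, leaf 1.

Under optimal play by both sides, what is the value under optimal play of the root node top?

-46

a (MIN): min(6, 25) = 6
b (MIN): min(-9, -29, -15) = -29
c (MIN): min(-14, 24) = -14
Left (MAX): max(6, -29, -14) = 6
d (MIN): min(-27, 49, -46) = -46
e (MIN): min(-48, 1) = -48
Mid (MAX): max(-46, -48) = -46
top (MIN): min(6, -46) = -46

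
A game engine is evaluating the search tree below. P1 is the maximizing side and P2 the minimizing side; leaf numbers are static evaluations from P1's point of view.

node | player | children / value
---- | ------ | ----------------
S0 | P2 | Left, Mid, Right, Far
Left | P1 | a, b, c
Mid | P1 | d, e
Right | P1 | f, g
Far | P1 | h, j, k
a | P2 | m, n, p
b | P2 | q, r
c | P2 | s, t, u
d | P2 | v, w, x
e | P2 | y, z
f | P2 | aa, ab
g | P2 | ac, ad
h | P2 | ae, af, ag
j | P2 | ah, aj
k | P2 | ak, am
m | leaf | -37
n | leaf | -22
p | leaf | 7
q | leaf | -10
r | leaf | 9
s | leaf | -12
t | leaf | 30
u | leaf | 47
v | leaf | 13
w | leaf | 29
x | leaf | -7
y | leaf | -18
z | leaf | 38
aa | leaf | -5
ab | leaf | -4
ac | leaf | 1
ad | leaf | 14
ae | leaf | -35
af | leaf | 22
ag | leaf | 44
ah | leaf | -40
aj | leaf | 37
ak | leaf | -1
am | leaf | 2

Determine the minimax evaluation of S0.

-10

a (P2): min(-37, -22, 7) = -37
b (P2): min(-10, 9) = -10
c (P2): min(-12, 30, 47) = -12
Left (P1): max(-37, -10, -12) = -10
d (P2): min(13, 29, -7) = -7
e (P2): min(-18, 38) = -18
Mid (P1): max(-7, -18) = -7
f (P2): min(-5, -4) = -5
g (P2): min(1, 14) = 1
Right (P1): max(-5, 1) = 1
h (P2): min(-35, 22, 44) = -35
j (P2): min(-40, 37) = -40
k (P2): min(-1, 2) = -1
Far (P1): max(-35, -40, -1) = -1
S0 (P2): min(-10, -7, 1, -1) = -10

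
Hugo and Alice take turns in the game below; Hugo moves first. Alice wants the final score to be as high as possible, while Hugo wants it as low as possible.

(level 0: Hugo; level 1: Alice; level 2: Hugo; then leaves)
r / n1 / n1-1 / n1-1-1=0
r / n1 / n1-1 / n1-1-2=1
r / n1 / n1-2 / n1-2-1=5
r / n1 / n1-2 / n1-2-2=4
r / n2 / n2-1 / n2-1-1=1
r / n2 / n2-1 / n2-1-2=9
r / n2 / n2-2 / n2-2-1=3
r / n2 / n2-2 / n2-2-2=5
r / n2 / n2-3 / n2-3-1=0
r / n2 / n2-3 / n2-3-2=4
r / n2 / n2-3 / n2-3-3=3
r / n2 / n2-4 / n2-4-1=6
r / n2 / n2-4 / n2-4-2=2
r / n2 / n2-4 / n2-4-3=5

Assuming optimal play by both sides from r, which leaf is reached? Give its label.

n1-1 (Hugo): min(0, 1) = 0
n1-2 (Hugo): min(5, 4) = 4
n1 (Alice): max(0, 4) = 4
n2-1 (Hugo): min(1, 9) = 1
n2-2 (Hugo): min(3, 5) = 3
n2-3 (Hugo): min(0, 4, 3) = 0
n2-4 (Hugo): min(6, 2, 5) = 2
n2 (Alice): max(1, 3, 0, 2) = 3
r (Hugo): min(4, 3) = 3
At r, Hugo picks n2 (lowest: 3).
At n2, Alice picks n2-2 (highest: 3).
At n2-2, Hugo picks n2-2-1 (lowest: 3).
Terminal value 3.

n2-2-1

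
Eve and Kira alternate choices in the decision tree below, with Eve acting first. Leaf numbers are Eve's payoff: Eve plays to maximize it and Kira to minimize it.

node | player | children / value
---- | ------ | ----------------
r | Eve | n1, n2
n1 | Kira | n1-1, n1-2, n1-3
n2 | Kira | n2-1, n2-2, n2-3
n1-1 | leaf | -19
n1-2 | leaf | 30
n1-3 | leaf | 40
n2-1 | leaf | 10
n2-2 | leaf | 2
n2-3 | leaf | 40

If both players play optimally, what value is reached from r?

2

n1 (Kira): min(-19, 30, 40) = -19
n2 (Kira): min(10, 2, 40) = 2
r (Eve): max(-19, 2) = 2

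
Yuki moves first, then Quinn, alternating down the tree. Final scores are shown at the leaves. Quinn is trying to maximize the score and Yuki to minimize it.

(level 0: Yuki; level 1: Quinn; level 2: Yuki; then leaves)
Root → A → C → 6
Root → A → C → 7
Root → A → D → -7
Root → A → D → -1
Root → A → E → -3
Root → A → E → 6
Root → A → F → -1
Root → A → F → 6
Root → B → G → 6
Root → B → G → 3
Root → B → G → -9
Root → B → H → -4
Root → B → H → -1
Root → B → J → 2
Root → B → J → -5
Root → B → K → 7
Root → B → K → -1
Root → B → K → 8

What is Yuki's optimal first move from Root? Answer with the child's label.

B

C (Yuki): min(6, 7) = 6
D (Yuki): min(-7, -1) = -7
E (Yuki): min(-3, 6) = -3
F (Yuki): min(-1, 6) = -1
A (Quinn): max(6, -7, -3, -1) = 6
G (Yuki): min(6, 3, -9) = -9
H (Yuki): min(-4, -1) = -4
J (Yuki): min(2, -5) = -5
K (Yuki): min(7, -1, 8) = -1
B (Quinn): max(-9, -4, -5, -1) = -1
Root (Yuki): min(6, -1) = -1
Yuki at Root wants the lowest of {A=6, B=-1}, so chooses B.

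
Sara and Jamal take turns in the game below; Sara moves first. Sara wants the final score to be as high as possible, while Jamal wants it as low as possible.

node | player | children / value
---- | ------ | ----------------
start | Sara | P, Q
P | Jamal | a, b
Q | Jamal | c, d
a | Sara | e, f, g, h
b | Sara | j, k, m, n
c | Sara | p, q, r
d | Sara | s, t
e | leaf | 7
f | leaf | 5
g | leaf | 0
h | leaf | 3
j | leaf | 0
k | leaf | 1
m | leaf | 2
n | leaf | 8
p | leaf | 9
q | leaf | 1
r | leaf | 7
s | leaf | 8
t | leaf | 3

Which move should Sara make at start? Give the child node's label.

a (Sara): max(7, 5, 0, 3) = 7
b (Sara): max(0, 1, 2, 8) = 8
P (Jamal): min(7, 8) = 7
c (Sara): max(9, 1, 7) = 9
d (Sara): max(8, 3) = 8
Q (Jamal): min(9, 8) = 8
start (Sara): max(7, 8) = 8
Sara at start wants the highest of {P=7, Q=8}, so chooses Q.

Q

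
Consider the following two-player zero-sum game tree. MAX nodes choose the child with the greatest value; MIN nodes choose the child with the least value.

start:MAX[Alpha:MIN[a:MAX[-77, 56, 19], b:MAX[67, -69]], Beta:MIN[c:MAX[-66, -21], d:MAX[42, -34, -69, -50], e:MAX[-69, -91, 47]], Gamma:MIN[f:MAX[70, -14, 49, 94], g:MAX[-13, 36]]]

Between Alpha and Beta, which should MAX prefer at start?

a (MAX): max(-77, 56, 19) = 56
b (MAX): max(67, -69) = 67
Alpha (MIN): min(56, 67) = 56
c (MAX): max(-66, -21) = -21
d (MAX): max(42, -34, -69, -50) = 42
e (MAX): max(-69, -91, 47) = 47
Beta (MIN): min(-21, 42, 47) = -21
MAX prefers the higher value; Alpha=56, Beta=-21. Alpha is better since 56 > -21.

Alpha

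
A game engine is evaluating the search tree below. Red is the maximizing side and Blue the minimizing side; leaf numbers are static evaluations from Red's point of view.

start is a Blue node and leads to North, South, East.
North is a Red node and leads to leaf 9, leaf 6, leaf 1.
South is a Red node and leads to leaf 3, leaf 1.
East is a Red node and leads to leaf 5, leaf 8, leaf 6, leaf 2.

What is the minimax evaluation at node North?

9

North (Red): max(9, 6, 1) = 9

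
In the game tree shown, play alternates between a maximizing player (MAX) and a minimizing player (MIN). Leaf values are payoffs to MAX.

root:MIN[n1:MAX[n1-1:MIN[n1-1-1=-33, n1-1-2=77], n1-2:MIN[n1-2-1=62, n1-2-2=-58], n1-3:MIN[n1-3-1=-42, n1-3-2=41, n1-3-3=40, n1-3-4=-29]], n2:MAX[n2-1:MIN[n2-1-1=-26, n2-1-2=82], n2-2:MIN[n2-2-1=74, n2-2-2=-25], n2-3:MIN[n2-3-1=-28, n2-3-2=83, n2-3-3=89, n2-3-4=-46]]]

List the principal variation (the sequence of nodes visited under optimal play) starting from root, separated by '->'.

root -> n1 -> n1-1 -> n1-1-1

n1-1 (MIN): min(-33, 77) = -33
n1-2 (MIN): min(62, -58) = -58
n1-3 (MIN): min(-42, 41, 40, -29) = -42
n1 (MAX): max(-33, -58, -42) = -33
n2-1 (MIN): min(-26, 82) = -26
n2-2 (MIN): min(74, -25) = -25
n2-3 (MIN): min(-28, 83, 89, -46) = -46
n2 (MAX): max(-26, -25, -46) = -25
root (MIN): min(-33, -25) = -33
At root, MIN picks n1 (lowest: -33).
At n1, MAX picks n1-1 (highest: -33).
At n1-1, MIN picks n1-1-1 (lowest: -33).
Terminal value -33.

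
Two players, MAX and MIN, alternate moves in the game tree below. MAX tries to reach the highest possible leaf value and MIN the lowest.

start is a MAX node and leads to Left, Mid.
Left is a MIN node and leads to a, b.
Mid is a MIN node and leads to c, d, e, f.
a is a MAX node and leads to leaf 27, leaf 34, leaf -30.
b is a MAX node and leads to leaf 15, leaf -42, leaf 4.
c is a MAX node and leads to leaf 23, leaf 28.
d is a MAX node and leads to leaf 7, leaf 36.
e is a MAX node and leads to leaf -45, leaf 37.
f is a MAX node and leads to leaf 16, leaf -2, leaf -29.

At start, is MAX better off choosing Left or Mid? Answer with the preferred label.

a (MAX): max(27, 34, -30) = 34
b (MAX): max(15, -42, 4) = 15
Left (MIN): min(34, 15) = 15
c (MAX): max(23, 28) = 28
d (MAX): max(7, 36) = 36
e (MAX): max(-45, 37) = 37
f (MAX): max(16, -2, -29) = 16
Mid (MIN): min(28, 36, 37, 16) = 16
MAX prefers the higher value; Left=15, Mid=16. Mid is better since 16 > 15.

Mid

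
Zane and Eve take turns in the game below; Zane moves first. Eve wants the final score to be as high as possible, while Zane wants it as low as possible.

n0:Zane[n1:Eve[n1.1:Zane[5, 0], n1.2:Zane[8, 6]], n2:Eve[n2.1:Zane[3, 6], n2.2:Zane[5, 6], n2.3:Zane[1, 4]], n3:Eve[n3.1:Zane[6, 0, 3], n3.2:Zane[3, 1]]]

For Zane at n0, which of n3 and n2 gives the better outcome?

n3

n3.1 (Zane): min(6, 0, 3) = 0
n3.2 (Zane): min(3, 1) = 1
n3 (Eve): max(0, 1) = 1
n2.1 (Zane): min(3, 6) = 3
n2.2 (Zane): min(5, 6) = 5
n2.3 (Zane): min(1, 4) = 1
n2 (Eve): max(3, 5, 1) = 5
Zane prefers the lower value; n3=1, n2=5. n3 is better since 1 < 5.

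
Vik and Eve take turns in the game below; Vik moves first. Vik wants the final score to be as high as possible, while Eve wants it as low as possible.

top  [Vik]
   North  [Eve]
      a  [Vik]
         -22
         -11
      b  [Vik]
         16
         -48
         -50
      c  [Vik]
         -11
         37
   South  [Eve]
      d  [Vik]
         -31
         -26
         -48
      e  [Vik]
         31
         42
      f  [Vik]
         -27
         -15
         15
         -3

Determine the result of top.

a (Vik): max(-22, -11) = -11
b (Vik): max(16, -48, -50) = 16
c (Vik): max(-11, 37) = 37
North (Eve): min(-11, 16, 37) = -11
d (Vik): max(-31, -26, -48) = -26
e (Vik): max(31, 42) = 42
f (Vik): max(-27, -15, 15, -3) = 15
South (Eve): min(-26, 42, 15) = -26
top (Vik): max(-11, -26) = -11

-11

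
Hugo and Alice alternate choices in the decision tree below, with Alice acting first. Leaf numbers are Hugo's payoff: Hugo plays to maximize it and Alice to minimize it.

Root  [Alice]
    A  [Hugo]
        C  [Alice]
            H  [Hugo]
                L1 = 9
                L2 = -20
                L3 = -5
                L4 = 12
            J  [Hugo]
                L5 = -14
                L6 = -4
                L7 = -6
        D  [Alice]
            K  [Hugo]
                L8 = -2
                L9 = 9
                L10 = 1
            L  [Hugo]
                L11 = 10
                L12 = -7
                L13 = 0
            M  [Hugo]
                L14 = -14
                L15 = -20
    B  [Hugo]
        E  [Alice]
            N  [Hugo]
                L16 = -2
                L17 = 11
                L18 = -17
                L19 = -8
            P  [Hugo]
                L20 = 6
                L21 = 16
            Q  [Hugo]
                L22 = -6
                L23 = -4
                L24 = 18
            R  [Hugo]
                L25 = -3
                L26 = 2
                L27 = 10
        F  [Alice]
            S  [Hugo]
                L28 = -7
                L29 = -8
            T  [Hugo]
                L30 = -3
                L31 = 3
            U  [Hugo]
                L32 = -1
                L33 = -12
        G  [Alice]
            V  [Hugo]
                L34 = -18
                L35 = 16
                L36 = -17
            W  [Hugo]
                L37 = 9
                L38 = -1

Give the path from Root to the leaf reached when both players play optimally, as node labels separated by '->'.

H (Hugo): max(9, -20, -5, 12) = 12
J (Hugo): max(-14, -4, -6) = -4
C (Alice): min(12, -4) = -4
K (Hugo): max(-2, 9, 1) = 9
L (Hugo): max(10, -7, 0) = 10
M (Hugo): max(-14, -20) = -14
D (Alice): min(9, 10, -14) = -14
A (Hugo): max(-4, -14) = -4
N (Hugo): max(-2, 11, -17, -8) = 11
P (Hugo): max(6, 16) = 16
Q (Hugo): max(-6, -4, 18) = 18
R (Hugo): max(-3, 2, 10) = 10
E (Alice): min(11, 16, 18, 10) = 10
S (Hugo): max(-7, -8) = -7
T (Hugo): max(-3, 3) = 3
U (Hugo): max(-1, -12) = -1
F (Alice): min(-7, 3, -1) = -7
V (Hugo): max(-18, 16, -17) = 16
W (Hugo): max(9, -1) = 9
G (Alice): min(16, 9) = 9
B (Hugo): max(10, -7, 9) = 10
Root (Alice): min(-4, 10) = -4
At Root, Alice picks A (lowest: -4).
At A, Hugo picks C (highest: -4).
At C, Alice picks J (lowest: -4).
At J, Hugo picks L6 (highest: -4).
Terminal value -4.

Root -> A -> C -> J -> L6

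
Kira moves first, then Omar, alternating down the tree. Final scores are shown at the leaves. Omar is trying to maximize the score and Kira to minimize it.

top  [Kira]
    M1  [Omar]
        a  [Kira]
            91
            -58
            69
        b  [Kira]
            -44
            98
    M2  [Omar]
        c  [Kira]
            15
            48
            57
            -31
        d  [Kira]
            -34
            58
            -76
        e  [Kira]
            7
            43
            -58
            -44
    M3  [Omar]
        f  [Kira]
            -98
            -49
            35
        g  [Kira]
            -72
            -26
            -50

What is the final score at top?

a (Kira): min(91, -58, 69) = -58
b (Kira): min(-44, 98) = -44
M1 (Omar): max(-58, -44) = -44
c (Kira): min(15, 48, 57, -31) = -31
d (Kira): min(-34, 58, -76) = -76
e (Kira): min(7, 43, -58, -44) = -58
M2 (Omar): max(-31, -76, -58) = -31
f (Kira): min(-98, -49, 35) = -98
g (Kira): min(-72, -26, -50) = -72
M3 (Omar): max(-98, -72) = -72
top (Kira): min(-44, -31, -72) = -72

-72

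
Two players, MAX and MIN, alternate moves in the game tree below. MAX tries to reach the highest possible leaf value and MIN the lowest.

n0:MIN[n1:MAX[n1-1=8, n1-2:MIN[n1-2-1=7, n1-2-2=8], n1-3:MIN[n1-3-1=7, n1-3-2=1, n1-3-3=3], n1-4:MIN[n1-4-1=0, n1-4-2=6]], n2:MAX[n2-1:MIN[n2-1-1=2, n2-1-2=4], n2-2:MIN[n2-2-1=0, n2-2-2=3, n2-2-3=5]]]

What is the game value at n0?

n1-2 (MIN): min(7, 8) = 7
n1-3 (MIN): min(7, 1, 3) = 1
n1-4 (MIN): min(0, 6) = 0
n1 (MAX): max(8, 7, 1, 0) = 8
n2-1 (MIN): min(2, 4) = 2
n2-2 (MIN): min(0, 3, 5) = 0
n2 (MAX): max(2, 0) = 2
n0 (MIN): min(8, 2) = 2

2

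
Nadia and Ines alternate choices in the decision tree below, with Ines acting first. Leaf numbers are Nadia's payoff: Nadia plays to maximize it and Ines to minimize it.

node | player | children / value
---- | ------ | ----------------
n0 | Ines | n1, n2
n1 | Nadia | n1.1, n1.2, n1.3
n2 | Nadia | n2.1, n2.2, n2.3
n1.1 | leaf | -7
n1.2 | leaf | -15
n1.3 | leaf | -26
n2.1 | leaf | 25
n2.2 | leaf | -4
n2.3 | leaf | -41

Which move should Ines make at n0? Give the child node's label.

n1 (Nadia): max(-7, -15, -26) = -7
n2 (Nadia): max(25, -4, -41) = 25
n0 (Ines): min(-7, 25) = -7
Ines at n0 wants the lowest of {n1=-7, n2=25}, so chooses n1.

n1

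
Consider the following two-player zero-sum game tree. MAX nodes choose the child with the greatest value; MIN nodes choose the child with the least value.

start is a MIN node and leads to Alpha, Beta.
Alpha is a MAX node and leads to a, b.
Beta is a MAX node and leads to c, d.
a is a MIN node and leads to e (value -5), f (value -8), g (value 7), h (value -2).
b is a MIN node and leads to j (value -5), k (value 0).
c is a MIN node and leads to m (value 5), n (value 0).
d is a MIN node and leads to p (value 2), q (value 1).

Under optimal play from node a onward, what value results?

-8

a (MIN): min(-5, -8, 7, -2) = -8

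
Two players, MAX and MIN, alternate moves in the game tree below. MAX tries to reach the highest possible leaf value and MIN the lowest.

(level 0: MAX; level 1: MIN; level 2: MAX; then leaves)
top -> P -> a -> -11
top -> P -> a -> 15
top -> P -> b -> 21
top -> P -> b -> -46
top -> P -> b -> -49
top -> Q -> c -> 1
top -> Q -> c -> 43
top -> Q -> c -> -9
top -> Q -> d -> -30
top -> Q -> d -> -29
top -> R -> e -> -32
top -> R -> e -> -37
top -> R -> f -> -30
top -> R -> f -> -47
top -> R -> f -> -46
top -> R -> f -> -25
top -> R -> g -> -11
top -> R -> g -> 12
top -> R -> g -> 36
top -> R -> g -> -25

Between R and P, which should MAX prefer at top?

e (MAX): max(-32, -37) = -32
f (MAX): max(-30, -47, -46, -25) = -25
g (MAX): max(-11, 12, 36, -25) = 36
R (MIN): min(-32, -25, 36) = -32
a (MAX): max(-11, 15) = 15
b (MAX): max(21, -46, -49) = 21
P (MIN): min(15, 21) = 15
MAX prefers the higher value; R=-32, P=15. P is better since 15 > -32.

P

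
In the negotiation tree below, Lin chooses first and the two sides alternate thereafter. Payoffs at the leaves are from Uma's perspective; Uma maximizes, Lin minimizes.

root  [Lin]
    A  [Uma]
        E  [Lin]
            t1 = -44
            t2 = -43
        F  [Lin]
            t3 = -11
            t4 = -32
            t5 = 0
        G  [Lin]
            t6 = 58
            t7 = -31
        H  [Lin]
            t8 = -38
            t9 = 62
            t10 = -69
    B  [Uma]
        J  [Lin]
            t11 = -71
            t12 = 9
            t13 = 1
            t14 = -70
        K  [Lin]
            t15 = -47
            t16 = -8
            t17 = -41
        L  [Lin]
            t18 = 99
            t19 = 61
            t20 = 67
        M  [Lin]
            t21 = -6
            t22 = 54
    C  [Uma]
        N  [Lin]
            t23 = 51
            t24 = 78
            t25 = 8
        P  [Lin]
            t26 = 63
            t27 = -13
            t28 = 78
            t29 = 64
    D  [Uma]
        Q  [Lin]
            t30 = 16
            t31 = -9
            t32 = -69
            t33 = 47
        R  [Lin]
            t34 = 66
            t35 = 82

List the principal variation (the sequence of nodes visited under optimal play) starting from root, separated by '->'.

E (Lin): min(-44, -43) = -44
F (Lin): min(-11, -32, 0) = -32
G (Lin): min(58, -31) = -31
H (Lin): min(-38, 62, -69) = -69
A (Uma): max(-44, -32, -31, -69) = -31
J (Lin): min(-71, 9, 1, -70) = -71
K (Lin): min(-47, -8, -41) = -47
L (Lin): min(99, 61, 67) = 61
M (Lin): min(-6, 54) = -6
B (Uma): max(-71, -47, 61, -6) = 61
N (Lin): min(51, 78, 8) = 8
P (Lin): min(63, -13, 78, 64) = -13
C (Uma): max(8, -13) = 8
Q (Lin): min(16, -9, -69, 47) = -69
R (Lin): min(66, 82) = 66
D (Uma): max(-69, 66) = 66
root (Lin): min(-31, 61, 8, 66) = -31
At root, Lin picks A (lowest: -31).
At A, Uma picks G (highest: -31).
At G, Lin picks t7 (lowest: -31).
Terminal value -31.

root -> A -> G -> t7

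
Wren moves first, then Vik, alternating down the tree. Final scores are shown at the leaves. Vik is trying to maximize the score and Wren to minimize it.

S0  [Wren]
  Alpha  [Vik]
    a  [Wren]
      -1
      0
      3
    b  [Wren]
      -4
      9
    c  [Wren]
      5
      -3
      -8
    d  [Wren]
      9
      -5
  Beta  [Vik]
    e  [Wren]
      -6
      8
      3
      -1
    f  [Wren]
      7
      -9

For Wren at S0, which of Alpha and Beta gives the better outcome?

Beta

a (Wren): min(-1, 0, 3) = -1
b (Wren): min(-4, 9) = -4
c (Wren): min(5, -3, -8) = -8
d (Wren): min(9, -5) = -5
Alpha (Vik): max(-1, -4, -8, -5) = -1
e (Wren): min(-6, 8, 3, -1) = -6
f (Wren): min(7, -9) = -9
Beta (Vik): max(-6, -9) = -6
Wren prefers the lower value; Alpha=-1, Beta=-6. Beta is better since -6 < -1.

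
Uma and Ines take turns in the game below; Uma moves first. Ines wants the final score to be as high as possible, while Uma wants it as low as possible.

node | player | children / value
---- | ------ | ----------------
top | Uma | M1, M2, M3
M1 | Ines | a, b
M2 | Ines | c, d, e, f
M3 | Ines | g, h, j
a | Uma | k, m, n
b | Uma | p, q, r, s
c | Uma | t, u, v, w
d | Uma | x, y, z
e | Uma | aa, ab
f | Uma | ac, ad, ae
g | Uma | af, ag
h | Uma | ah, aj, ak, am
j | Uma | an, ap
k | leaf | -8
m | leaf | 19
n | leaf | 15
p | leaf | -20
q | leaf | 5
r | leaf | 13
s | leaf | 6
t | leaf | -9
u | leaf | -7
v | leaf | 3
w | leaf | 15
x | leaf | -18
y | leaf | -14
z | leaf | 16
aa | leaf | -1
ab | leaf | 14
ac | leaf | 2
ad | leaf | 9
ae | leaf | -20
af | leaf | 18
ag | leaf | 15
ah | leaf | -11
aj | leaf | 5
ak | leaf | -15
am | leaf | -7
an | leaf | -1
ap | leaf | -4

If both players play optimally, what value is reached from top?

-8

a (Uma): min(-8, 19, 15) = -8
b (Uma): min(-20, 5, 13, 6) = -20
M1 (Ines): max(-8, -20) = -8
c (Uma): min(-9, -7, 3, 15) = -9
d (Uma): min(-18, -14, 16) = -18
e (Uma): min(-1, 14) = -1
f (Uma): min(2, 9, -20) = -20
M2 (Ines): max(-9, -18, -1, -20) = -1
g (Uma): min(18, 15) = 15
h (Uma): min(-11, 5, -15, -7) = -15
j (Uma): min(-1, -4) = -4
M3 (Ines): max(15, -15, -4) = 15
top (Uma): min(-8, -1, 15) = -8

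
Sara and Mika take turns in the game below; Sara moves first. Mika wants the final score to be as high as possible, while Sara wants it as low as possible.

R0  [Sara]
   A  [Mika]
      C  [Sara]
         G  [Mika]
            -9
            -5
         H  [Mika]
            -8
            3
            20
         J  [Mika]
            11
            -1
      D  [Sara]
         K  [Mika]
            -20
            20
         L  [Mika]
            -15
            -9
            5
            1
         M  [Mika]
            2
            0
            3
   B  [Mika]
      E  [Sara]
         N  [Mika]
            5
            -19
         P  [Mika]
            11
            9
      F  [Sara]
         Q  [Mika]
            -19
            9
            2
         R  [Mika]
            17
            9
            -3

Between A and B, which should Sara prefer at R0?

G (Mika): max(-9, -5) = -5
H (Mika): max(-8, 3, 20) = 20
J (Mika): max(11, -1) = 11
C (Sara): min(-5, 20, 11) = -5
K (Mika): max(-20, 20) = 20
L (Mika): max(-15, -9, 5, 1) = 5
M (Mika): max(2, 0, 3) = 3
D (Sara): min(20, 5, 3) = 3
A (Mika): max(-5, 3) = 3
N (Mika): max(5, -19) = 5
P (Mika): max(11, 9) = 11
E (Sara): min(5, 11) = 5
Q (Mika): max(-19, 9, 2) = 9
R (Mika): max(17, 9, -3) = 17
F (Sara): min(9, 17) = 9
B (Mika): max(5, 9) = 9
Sara prefers the lower value; A=3, B=9. A is better since 3 < 9.

A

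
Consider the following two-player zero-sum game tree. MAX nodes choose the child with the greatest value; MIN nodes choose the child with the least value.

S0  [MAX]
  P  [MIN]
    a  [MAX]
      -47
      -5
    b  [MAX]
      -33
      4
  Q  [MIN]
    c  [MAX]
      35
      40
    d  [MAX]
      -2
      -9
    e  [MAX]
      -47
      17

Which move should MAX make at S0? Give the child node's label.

a (MAX): max(-47, -5) = -5
b (MAX): max(-33, 4) = 4
P (MIN): min(-5, 4) = -5
c (MAX): max(35, 40) = 40
d (MAX): max(-2, -9) = -2
e (MAX): max(-47, 17) = 17
Q (MIN): min(40, -2, 17) = -2
S0 (MAX): max(-5, -2) = -2
MAX at S0 wants the highest of {P=-5, Q=-2}, so chooses Q.

Q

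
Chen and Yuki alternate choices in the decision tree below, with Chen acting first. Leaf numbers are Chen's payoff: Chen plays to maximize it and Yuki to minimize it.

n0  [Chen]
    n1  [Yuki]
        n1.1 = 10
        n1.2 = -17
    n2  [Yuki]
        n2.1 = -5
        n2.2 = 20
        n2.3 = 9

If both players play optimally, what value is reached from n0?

-5

n1 (Yuki): min(10, -17) = -17
n2 (Yuki): min(-5, 20, 9) = -5
n0 (Chen): max(-17, -5) = -5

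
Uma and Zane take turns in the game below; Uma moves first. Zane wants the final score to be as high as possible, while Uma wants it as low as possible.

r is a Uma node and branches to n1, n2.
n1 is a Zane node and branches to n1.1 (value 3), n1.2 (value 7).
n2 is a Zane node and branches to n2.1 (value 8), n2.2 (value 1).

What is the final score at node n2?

8

n2 (Zane): max(8, 1) = 8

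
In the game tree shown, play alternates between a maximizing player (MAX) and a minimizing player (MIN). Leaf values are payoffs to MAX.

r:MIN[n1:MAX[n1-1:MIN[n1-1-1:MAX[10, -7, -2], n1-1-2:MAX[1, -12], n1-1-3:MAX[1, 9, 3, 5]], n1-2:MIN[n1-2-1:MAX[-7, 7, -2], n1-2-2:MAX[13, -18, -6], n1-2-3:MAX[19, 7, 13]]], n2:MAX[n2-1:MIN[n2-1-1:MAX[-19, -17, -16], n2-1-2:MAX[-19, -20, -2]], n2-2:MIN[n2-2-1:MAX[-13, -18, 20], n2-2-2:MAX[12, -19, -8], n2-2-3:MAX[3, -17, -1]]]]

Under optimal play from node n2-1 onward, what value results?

n2-1-1 (MAX): max(-19, -17, -16) = -16
n2-1-2 (MAX): max(-19, -20, -2) = -2
n2-1 (MIN): min(-16, -2) = -16

-16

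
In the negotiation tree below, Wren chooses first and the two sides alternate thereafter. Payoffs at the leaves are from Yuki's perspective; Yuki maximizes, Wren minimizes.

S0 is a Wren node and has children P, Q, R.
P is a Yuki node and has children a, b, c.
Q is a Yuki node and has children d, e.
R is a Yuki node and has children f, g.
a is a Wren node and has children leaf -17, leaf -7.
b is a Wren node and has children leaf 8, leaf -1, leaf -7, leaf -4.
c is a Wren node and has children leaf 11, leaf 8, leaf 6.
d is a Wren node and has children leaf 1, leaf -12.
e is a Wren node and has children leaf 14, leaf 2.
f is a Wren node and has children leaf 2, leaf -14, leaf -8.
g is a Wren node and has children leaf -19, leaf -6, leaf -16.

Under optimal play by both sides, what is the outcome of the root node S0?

-14

a (Wren): min(-17, -7) = -17
b (Wren): min(8, -1, -7, -4) = -7
c (Wren): min(11, 8, 6) = 6
P (Yuki): max(-17, -7, 6) = 6
d (Wren): min(1, -12) = -12
e (Wren): min(14, 2) = 2
Q (Yuki): max(-12, 2) = 2
f (Wren): min(2, -14, -8) = -14
g (Wren): min(-19, -6, -16) = -19
R (Yuki): max(-14, -19) = -14
S0 (Wren): min(6, 2, -14) = -14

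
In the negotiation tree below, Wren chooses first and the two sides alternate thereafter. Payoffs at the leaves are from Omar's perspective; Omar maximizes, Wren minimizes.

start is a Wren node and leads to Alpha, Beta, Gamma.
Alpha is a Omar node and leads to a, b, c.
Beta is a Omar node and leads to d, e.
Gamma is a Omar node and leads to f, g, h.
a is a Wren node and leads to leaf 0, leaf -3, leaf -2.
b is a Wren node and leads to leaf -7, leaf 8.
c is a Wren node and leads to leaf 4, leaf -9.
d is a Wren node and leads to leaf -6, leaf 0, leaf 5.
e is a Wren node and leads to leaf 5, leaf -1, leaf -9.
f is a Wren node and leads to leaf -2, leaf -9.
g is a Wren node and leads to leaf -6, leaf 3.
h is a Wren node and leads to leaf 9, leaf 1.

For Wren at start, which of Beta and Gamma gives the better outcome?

Beta

d (Wren): min(-6, 0, 5) = -6
e (Wren): min(5, -1, -9) = -9
Beta (Omar): max(-6, -9) = -6
f (Wren): min(-2, -9) = -9
g (Wren): min(-6, 3) = -6
h (Wren): min(9, 1) = 1
Gamma (Omar): max(-9, -6, 1) = 1
Wren prefers the lower value; Beta=-6, Gamma=1. Beta is better since -6 < 1.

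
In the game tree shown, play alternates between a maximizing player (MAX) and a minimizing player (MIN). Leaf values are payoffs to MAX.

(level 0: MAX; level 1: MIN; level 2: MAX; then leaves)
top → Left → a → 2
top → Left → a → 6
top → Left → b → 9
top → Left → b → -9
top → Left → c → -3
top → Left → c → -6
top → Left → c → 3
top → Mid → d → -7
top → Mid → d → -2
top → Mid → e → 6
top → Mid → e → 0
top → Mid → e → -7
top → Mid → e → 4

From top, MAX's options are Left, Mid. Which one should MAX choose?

Left

a (MAX): max(2, 6) = 6
b (MAX): max(9, -9) = 9
c (MAX): max(-3, -6, 3) = 3
Left (MIN): min(6, 9, 3) = 3
d (MAX): max(-7, -2) = -2
e (MAX): max(6, 0, -7, 4) = 6
Mid (MIN): min(-2, 6) = -2
top (MAX): max(3, -2) = 3
MAX at top wants the highest of {Left=3, Mid=-2}, so chooses Left.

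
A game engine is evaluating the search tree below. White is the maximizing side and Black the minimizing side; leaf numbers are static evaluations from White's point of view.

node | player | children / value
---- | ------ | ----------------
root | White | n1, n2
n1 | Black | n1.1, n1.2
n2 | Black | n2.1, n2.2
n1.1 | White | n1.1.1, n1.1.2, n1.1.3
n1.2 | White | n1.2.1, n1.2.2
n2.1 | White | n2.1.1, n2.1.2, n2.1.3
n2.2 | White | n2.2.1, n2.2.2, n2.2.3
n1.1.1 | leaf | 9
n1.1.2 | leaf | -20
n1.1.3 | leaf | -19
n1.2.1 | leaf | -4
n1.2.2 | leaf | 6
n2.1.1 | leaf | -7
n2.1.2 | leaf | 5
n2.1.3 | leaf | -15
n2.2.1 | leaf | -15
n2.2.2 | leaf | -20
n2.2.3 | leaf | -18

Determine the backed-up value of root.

6

n1.1 (White): max(9, -20, -19) = 9
n1.2 (White): max(-4, 6) = 6
n1 (Black): min(9, 6) = 6
n2.1 (White): max(-7, 5, -15) = 5
n2.2 (White): max(-15, -20, -18) = -15
n2 (Black): min(5, -15) = -15
root (White): max(6, -15) = 6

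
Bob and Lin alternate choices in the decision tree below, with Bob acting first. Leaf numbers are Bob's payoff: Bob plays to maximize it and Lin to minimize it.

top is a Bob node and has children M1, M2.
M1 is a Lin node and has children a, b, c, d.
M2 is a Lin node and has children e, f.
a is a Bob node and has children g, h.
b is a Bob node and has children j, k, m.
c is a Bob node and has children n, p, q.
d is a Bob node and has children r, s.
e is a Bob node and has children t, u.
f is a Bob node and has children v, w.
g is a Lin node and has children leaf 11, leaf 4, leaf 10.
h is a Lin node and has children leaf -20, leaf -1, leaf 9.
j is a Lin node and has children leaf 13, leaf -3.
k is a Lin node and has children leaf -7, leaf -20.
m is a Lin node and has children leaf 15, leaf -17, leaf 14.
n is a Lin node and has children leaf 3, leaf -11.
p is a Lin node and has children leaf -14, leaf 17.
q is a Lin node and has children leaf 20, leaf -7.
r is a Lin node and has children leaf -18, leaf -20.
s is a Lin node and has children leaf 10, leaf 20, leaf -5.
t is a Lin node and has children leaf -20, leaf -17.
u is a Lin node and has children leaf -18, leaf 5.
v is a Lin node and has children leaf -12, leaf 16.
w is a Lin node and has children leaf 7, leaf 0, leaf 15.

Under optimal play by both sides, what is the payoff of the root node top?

g (Lin): min(11, 4, 10) = 4
h (Lin): min(-20, -1, 9) = -20
a (Bob): max(4, -20) = 4
j (Lin): min(13, -3) = -3
k (Lin): min(-7, -20) = -20
m (Lin): min(15, -17, 14) = -17
b (Bob): max(-3, -20, -17) = -3
n (Lin): min(3, -11) = -11
p (Lin): min(-14, 17) = -14
q (Lin): min(20, -7) = -7
c (Bob): max(-11, -14, -7) = -7
r (Lin): min(-18, -20) = -20
s (Lin): min(10, 20, -5) = -5
d (Bob): max(-20, -5) = -5
M1 (Lin): min(4, -3, -7, -5) = -7
t (Lin): min(-20, -17) = -20
u (Lin): min(-18, 5) = -18
e (Bob): max(-20, -18) = -18
v (Lin): min(-12, 16) = -12
w (Lin): min(7, 0, 15) = 0
f (Bob): max(-12, 0) = 0
M2 (Lin): min(-18, 0) = -18
top (Bob): max(-7, -18) = -7

-7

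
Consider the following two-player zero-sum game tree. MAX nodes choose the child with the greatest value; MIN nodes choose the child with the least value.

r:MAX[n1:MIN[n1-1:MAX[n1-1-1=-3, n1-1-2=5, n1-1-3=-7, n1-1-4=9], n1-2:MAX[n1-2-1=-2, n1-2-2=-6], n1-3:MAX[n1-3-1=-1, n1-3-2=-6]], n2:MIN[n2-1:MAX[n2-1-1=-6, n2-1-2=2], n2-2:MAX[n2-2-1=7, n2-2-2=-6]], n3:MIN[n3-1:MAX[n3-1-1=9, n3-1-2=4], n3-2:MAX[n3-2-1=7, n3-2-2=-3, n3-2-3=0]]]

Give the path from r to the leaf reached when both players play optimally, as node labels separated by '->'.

r -> n3 -> n3-2 -> n3-2-1

n1-1 (MAX): max(-3, 5, -7, 9) = 9
n1-2 (MAX): max(-2, -6) = -2
n1-3 (MAX): max(-1, -6) = -1
n1 (MIN): min(9, -2, -1) = -2
n2-1 (MAX): max(-6, 2) = 2
n2-2 (MAX): max(7, -6) = 7
n2 (MIN): min(2, 7) = 2
n3-1 (MAX): max(9, 4) = 9
n3-2 (MAX): max(7, -3, 0) = 7
n3 (MIN): min(9, 7) = 7
r (MAX): max(-2, 2, 7) = 7
At r, MAX picks n3 (highest: 7).
At n3, MIN picks n3-2 (lowest: 7).
At n3-2, MAX picks n3-2-1 (highest: 7).
Terminal value 7.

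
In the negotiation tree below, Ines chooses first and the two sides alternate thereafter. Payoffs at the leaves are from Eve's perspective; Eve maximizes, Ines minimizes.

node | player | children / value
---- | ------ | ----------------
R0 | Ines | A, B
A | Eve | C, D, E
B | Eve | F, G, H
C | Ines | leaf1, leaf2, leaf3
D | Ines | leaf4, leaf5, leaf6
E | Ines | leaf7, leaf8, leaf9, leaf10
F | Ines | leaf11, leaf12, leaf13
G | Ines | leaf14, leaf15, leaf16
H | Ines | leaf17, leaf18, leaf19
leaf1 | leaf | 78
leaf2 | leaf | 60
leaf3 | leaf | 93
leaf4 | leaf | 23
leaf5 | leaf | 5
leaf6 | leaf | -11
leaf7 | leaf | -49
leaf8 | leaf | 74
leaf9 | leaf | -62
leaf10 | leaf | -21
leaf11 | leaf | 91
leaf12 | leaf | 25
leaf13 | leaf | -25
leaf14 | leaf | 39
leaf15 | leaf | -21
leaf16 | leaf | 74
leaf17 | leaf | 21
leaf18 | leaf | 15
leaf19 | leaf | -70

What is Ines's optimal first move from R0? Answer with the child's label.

C (Ines): min(78, 60, 93) = 60
D (Ines): min(23, 5, -11) = -11
E (Ines): min(-49, 74, -62, -21) = -62
A (Eve): max(60, -11, -62) = 60
F (Ines): min(91, 25, -25) = -25
G (Ines): min(39, -21, 74) = -21
H (Ines): min(21, 15, -70) = -70
B (Eve): max(-25, -21, -70) = -21
R0 (Ines): min(60, -21) = -21
Ines at R0 wants the lowest of {A=60, B=-21}, so chooses B.

B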